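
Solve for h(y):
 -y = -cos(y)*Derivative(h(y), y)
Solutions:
 h(y) = C1 + Integral(y/cos(y), y)


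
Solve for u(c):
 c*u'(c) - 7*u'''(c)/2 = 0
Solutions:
 u(c) = C1 + Integral(C2*airyai(2^(1/3)*7^(2/3)*c/7) + C3*airybi(2^(1/3)*7^(2/3)*c/7), c)


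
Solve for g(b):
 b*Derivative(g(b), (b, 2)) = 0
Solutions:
 g(b) = C1 + C2*b


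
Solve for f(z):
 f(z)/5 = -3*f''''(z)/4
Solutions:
 f(z) = (C1*sin(15^(3/4)*z/15) + C2*cos(15^(3/4)*z/15))*exp(-15^(3/4)*z/15) + (C3*sin(15^(3/4)*z/15) + C4*cos(15^(3/4)*z/15))*exp(15^(3/4)*z/15)


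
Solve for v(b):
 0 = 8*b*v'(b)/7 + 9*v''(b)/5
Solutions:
 v(b) = C1 + C2*erf(2*sqrt(35)*b/21)


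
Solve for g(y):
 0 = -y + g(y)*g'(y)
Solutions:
 g(y) = -sqrt(C1 + y^2)
 g(y) = sqrt(C1 + y^2)


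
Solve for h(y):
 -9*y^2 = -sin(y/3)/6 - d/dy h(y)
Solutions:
 h(y) = C1 + 3*y^3 + cos(y/3)/2


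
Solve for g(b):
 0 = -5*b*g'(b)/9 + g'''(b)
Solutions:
 g(b) = C1 + Integral(C2*airyai(15^(1/3)*b/3) + C3*airybi(15^(1/3)*b/3), b)


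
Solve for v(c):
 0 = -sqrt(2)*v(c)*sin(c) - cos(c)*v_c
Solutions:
 v(c) = C1*cos(c)^(sqrt(2))


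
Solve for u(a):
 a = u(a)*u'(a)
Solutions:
 u(a) = -sqrt(C1 + a^2)
 u(a) = sqrt(C1 + a^2)


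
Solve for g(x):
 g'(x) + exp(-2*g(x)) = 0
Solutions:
 g(x) = log(-sqrt(C1 - 2*x))
 g(x) = log(C1 - 2*x)/2


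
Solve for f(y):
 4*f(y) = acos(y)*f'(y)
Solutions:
 f(y) = C1*exp(4*Integral(1/acos(y), y))


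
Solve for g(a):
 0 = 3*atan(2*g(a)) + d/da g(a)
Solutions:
 Integral(1/atan(2*_y), (_y, g(a))) = C1 - 3*a


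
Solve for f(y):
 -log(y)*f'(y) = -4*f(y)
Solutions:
 f(y) = C1*exp(4*li(y))


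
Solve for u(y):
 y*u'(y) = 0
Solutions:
 u(y) = C1


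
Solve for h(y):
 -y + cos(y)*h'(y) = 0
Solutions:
 h(y) = C1 + Integral(y/cos(y), y)


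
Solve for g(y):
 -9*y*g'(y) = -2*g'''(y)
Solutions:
 g(y) = C1 + Integral(C2*airyai(6^(2/3)*y/2) + C3*airybi(6^(2/3)*y/2), y)


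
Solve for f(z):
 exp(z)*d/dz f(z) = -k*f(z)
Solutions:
 f(z) = C1*exp(k*exp(-z))


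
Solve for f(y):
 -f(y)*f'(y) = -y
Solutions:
 f(y) = -sqrt(C1 + y^2)
 f(y) = sqrt(C1 + y^2)


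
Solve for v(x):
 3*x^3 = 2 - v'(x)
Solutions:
 v(x) = C1 - 3*x^4/4 + 2*x


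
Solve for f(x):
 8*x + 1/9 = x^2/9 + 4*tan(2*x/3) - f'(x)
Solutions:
 f(x) = C1 + x^3/27 - 4*x^2 - x/9 - 6*log(cos(2*x/3))


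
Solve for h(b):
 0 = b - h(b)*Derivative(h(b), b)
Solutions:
 h(b) = -sqrt(C1 + b^2)
 h(b) = sqrt(C1 + b^2)


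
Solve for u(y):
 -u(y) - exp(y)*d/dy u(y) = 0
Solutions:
 u(y) = C1*exp(exp(-y))


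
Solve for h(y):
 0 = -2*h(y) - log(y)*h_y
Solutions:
 h(y) = C1*exp(-2*li(y))


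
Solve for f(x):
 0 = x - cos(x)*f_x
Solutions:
 f(x) = C1 + Integral(x/cos(x), x)


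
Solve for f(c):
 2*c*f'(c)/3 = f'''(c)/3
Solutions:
 f(c) = C1 + Integral(C2*airyai(2^(1/3)*c) + C3*airybi(2^(1/3)*c), c)


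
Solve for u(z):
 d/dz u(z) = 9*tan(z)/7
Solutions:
 u(z) = C1 - 9*log(cos(z))/7


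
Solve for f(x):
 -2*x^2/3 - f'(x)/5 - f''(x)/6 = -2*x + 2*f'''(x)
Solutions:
 f(x) = C1 - 10*x^3/9 + 70*x^2/9 + 1450*x/27 + (C2*sin(sqrt(1415)*x/120) + C3*cos(sqrt(1415)*x/120))*exp(-x/24)


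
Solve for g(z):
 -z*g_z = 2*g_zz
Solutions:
 g(z) = C1 + C2*erf(z/2)


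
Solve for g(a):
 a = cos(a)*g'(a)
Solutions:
 g(a) = C1 + Integral(a/cos(a), a)


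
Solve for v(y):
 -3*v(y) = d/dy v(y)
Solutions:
 v(y) = C1*exp(-3*y)


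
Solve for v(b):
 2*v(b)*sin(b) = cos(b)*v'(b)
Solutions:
 v(b) = C1/cos(b)^2


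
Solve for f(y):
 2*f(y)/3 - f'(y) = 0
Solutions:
 f(y) = C1*exp(2*y/3)


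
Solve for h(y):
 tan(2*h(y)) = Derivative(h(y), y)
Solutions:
 h(y) = -asin(C1*exp(2*y))/2 + pi/2
 h(y) = asin(C1*exp(2*y))/2


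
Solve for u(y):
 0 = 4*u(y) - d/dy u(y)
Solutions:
 u(y) = C1*exp(4*y)


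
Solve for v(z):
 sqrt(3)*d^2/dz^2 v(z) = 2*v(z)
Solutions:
 v(z) = C1*exp(-sqrt(2)*3^(3/4)*z/3) + C2*exp(sqrt(2)*3^(3/4)*z/3)


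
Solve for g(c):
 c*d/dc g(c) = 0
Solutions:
 g(c) = C1


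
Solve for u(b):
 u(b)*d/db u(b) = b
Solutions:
 u(b) = -sqrt(C1 + b^2)
 u(b) = sqrt(C1 + b^2)


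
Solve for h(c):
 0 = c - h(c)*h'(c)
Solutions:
 h(c) = -sqrt(C1 + c^2)
 h(c) = sqrt(C1 + c^2)


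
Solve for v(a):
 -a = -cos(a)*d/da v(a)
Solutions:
 v(a) = C1 + Integral(a/cos(a), a)


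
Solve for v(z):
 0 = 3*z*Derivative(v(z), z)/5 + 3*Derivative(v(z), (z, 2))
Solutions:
 v(z) = C1 + C2*erf(sqrt(10)*z/10)


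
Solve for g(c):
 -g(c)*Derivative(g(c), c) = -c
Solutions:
 g(c) = -sqrt(C1 + c^2)
 g(c) = sqrt(C1 + c^2)


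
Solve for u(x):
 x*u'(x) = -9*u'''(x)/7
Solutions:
 u(x) = C1 + Integral(C2*airyai(-21^(1/3)*x/3) + C3*airybi(-21^(1/3)*x/3), x)


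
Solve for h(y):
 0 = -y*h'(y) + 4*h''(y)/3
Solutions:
 h(y) = C1 + C2*erfi(sqrt(6)*y/4)


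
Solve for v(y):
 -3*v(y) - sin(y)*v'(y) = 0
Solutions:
 v(y) = C1*(cos(y) + 1)^(3/2)/(cos(y) - 1)^(3/2)


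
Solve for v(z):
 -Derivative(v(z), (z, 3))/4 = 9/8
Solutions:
 v(z) = C1 + C2*z + C3*z^2 - 3*z^3/4


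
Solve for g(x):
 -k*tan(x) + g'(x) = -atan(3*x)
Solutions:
 g(x) = C1 - k*log(cos(x)) - x*atan(3*x) + log(9*x^2 + 1)/6


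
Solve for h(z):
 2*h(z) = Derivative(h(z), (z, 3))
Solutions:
 h(z) = C3*exp(2^(1/3)*z) + (C1*sin(2^(1/3)*sqrt(3)*z/2) + C2*cos(2^(1/3)*sqrt(3)*z/2))*exp(-2^(1/3)*z/2)


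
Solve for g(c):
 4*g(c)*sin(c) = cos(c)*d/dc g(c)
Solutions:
 g(c) = C1/cos(c)^4


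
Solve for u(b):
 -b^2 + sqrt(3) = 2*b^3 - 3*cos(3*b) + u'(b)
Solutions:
 u(b) = C1 - b^4/2 - b^3/3 + sqrt(3)*b + sin(3*b)


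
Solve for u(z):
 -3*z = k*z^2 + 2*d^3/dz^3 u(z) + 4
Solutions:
 u(z) = C1 + C2*z + C3*z^2 - k*z^5/120 - z^4/16 - z^3/3


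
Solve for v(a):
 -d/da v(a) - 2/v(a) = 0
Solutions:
 v(a) = -sqrt(C1 - 4*a)
 v(a) = sqrt(C1 - 4*a)


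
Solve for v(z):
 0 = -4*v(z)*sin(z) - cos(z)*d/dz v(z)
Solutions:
 v(z) = C1*cos(z)^4


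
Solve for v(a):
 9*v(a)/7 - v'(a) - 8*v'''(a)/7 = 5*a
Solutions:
 v(a) = C1*exp(6^(1/3)*a*(-(162 + sqrt(28302))^(1/3) + 7*6^(1/3)/(162 + sqrt(28302))^(1/3))/24)*sin(2^(1/3)*3^(1/6)*a*(21*2^(1/3)/(162 + sqrt(28302))^(1/3) + 3^(2/3)*(162 + sqrt(28302))^(1/3))/24) + C2*exp(6^(1/3)*a*(-(162 + sqrt(28302))^(1/3) + 7*6^(1/3)/(162 + sqrt(28302))^(1/3))/24)*cos(2^(1/3)*3^(1/6)*a*(21*2^(1/3)/(162 + sqrt(28302))^(1/3) + 3^(2/3)*(162 + sqrt(28302))^(1/3))/24) + C3*exp(-6^(1/3)*a*(-(162 + sqrt(28302))^(1/3) + 7*6^(1/3)/(162 + sqrt(28302))^(1/3))/12) + 35*a/9 + 245/81


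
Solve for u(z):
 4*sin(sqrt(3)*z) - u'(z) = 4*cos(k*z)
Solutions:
 u(z) = C1 - 4*sqrt(3)*cos(sqrt(3)*z)/3 - 4*sin(k*z)/k


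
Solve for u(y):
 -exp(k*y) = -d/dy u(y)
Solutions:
 u(y) = C1 + exp(k*y)/k


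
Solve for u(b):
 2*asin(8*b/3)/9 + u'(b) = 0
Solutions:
 u(b) = C1 - 2*b*asin(8*b/3)/9 - sqrt(9 - 64*b^2)/36


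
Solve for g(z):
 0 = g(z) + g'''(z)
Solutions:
 g(z) = C3*exp(-z) + (C1*sin(sqrt(3)*z/2) + C2*cos(sqrt(3)*z/2))*exp(z/2)


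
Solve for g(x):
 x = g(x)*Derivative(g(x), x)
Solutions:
 g(x) = -sqrt(C1 + x^2)
 g(x) = sqrt(C1 + x^2)


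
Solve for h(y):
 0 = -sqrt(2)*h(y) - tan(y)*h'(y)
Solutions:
 h(y) = C1/sin(y)^(sqrt(2))


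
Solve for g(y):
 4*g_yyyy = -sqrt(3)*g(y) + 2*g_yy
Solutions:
 g(y) = (C1*sin(sqrt(2)*3^(1/8)*y*sin(atan(sqrt(-1 + 4*sqrt(3)))/2)/2) + C2*cos(sqrt(2)*3^(1/8)*y*sin(atan(sqrt(-1 + 4*sqrt(3)))/2)/2))*exp(-sqrt(2)*3^(1/8)*y*cos(atan(sqrt(-1 + 4*sqrt(3)))/2)/2) + (C3*sin(sqrt(2)*3^(1/8)*y*sin(atan(sqrt(-1 + 4*sqrt(3)))/2)/2) + C4*cos(sqrt(2)*3^(1/8)*y*sin(atan(sqrt(-1 + 4*sqrt(3)))/2)/2))*exp(sqrt(2)*3^(1/8)*y*cos(atan(sqrt(-1 + 4*sqrt(3)))/2)/2)


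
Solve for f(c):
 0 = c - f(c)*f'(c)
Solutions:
 f(c) = -sqrt(C1 + c^2)
 f(c) = sqrt(C1 + c^2)


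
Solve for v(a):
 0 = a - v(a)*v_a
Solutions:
 v(a) = -sqrt(C1 + a^2)
 v(a) = sqrt(C1 + a^2)


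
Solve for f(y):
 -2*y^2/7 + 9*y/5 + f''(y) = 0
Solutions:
 f(y) = C1 + C2*y + y^4/42 - 3*y^3/10


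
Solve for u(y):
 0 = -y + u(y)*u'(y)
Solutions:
 u(y) = -sqrt(C1 + y^2)
 u(y) = sqrt(C1 + y^2)


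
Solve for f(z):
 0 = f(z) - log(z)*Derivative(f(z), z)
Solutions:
 f(z) = C1*exp(li(z))


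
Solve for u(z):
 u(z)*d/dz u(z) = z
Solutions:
 u(z) = -sqrt(C1 + z^2)
 u(z) = sqrt(C1 + z^2)


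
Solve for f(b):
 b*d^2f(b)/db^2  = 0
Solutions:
 f(b) = C1 + C2*b


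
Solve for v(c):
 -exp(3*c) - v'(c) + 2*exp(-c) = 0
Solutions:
 v(c) = C1 - exp(3*c)/3 - 2*exp(-c)


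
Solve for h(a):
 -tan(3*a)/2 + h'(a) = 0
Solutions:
 h(a) = C1 - log(cos(3*a))/6


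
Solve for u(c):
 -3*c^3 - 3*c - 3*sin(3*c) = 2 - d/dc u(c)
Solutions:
 u(c) = C1 + 3*c^4/4 + 3*c^2/2 + 2*c - cos(3*c)


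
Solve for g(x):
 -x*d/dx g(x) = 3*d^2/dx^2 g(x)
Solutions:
 g(x) = C1 + C2*erf(sqrt(6)*x/6)


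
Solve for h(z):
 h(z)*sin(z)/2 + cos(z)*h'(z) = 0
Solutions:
 h(z) = C1*sqrt(cos(z))


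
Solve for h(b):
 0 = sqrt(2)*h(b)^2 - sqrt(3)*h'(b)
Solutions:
 h(b) = -3/(C1 + sqrt(6)*b)


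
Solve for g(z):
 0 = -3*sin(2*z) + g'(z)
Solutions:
 g(z) = C1 - 3*cos(2*z)/2


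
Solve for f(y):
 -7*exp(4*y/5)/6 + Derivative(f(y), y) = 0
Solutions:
 f(y) = C1 + 35*exp(4*y/5)/24


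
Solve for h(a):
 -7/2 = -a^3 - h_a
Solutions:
 h(a) = C1 - a^4/4 + 7*a/2


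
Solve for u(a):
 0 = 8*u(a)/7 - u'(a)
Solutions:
 u(a) = C1*exp(8*a/7)


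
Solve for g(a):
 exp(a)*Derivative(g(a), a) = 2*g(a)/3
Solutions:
 g(a) = C1*exp(-2*exp(-a)/3)


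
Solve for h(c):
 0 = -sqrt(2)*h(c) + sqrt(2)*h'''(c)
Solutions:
 h(c) = C3*exp(c) + (C1*sin(sqrt(3)*c/2) + C2*cos(sqrt(3)*c/2))*exp(-c/2)


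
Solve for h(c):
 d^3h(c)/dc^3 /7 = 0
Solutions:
 h(c) = C1 + C2*c + C3*c^2


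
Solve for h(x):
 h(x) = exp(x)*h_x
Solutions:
 h(x) = C1*exp(-exp(-x))


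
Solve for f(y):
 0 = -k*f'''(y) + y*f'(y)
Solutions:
 f(y) = C1 + Integral(C2*airyai(y*(1/k)^(1/3)) + C3*airybi(y*(1/k)^(1/3)), y)


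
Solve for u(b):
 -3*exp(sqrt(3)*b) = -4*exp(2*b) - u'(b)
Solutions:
 u(b) = C1 - 2*exp(2*b) + sqrt(3)*exp(sqrt(3)*b)


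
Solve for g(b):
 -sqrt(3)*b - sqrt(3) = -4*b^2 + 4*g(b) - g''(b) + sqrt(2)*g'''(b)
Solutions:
 g(b) = C1*exp(b*((3*sqrt(159) + 107*sqrt(2)/4)^(-1/3) + 2*sqrt(2) + 2*(3*sqrt(159) + 107*sqrt(2)/4)^(1/3))/12)*sin(sqrt(3)*b*(-2*(3*sqrt(159) + 107*sqrt(2)/4)^(1/3) + (3*sqrt(159) + 107*sqrt(2)/4)^(-1/3))/12) + C2*exp(b*((3*sqrt(159) + 107*sqrt(2)/4)^(-1/3) + 2*sqrt(2) + 2*(3*sqrt(159) + 107*sqrt(2)/4)^(1/3))/12)*cos(sqrt(3)*b*(-2*(3*sqrt(159) + 107*sqrt(2)/4)^(1/3) + (3*sqrt(159) + 107*sqrt(2)/4)^(-1/3))/12) + C3*exp(b*(-2*(3*sqrt(159) + 107*sqrt(2)/4)^(1/3) - 1/(3*sqrt(159) + 107*sqrt(2)/4)^(1/3) + sqrt(2))/6) + b^2 - sqrt(3)*b/4 - sqrt(3)/4 + 1/2


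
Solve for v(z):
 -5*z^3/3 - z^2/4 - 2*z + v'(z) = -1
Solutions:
 v(z) = C1 + 5*z^4/12 + z^3/12 + z^2 - z


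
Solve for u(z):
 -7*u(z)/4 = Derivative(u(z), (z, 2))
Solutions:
 u(z) = C1*sin(sqrt(7)*z/2) + C2*cos(sqrt(7)*z/2)


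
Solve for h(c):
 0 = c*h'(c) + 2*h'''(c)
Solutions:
 h(c) = C1 + Integral(C2*airyai(-2^(2/3)*c/2) + C3*airybi(-2^(2/3)*c/2), c)


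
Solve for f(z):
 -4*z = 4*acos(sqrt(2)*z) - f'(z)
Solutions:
 f(z) = C1 + 2*z^2 + 4*z*acos(sqrt(2)*z) - 2*sqrt(2)*sqrt(1 - 2*z^2)


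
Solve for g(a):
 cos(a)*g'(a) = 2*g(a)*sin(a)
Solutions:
 g(a) = C1/cos(a)^2


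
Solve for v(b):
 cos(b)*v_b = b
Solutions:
 v(b) = C1 + Integral(b/cos(b), b)


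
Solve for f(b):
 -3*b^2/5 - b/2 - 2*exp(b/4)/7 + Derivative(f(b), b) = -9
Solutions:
 f(b) = C1 + b^3/5 + b^2/4 - 9*b + 8*exp(b/4)/7


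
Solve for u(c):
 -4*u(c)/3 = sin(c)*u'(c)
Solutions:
 u(c) = C1*(cos(c) + 1)^(2/3)/(cos(c) - 1)^(2/3)


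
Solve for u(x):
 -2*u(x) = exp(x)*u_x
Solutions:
 u(x) = C1*exp(2*exp(-x))


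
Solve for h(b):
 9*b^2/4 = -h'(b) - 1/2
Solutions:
 h(b) = C1 - 3*b^3/4 - b/2


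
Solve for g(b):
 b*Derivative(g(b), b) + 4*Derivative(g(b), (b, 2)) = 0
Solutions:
 g(b) = C1 + C2*erf(sqrt(2)*b/4)


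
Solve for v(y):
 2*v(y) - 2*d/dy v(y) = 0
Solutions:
 v(y) = C1*exp(y)


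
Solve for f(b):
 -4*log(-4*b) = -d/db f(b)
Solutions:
 f(b) = C1 + 4*b*log(-b) + 4*b*(-1 + 2*log(2))


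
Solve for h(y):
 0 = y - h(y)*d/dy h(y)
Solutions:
 h(y) = -sqrt(C1 + y^2)
 h(y) = sqrt(C1 + y^2)


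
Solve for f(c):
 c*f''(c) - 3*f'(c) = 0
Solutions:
 f(c) = C1 + C2*c^4


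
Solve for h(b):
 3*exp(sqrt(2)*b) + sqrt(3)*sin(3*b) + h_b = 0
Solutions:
 h(b) = C1 - 3*sqrt(2)*exp(sqrt(2)*b)/2 + sqrt(3)*cos(3*b)/3


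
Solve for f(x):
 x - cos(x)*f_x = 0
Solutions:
 f(x) = C1 + Integral(x/cos(x), x)


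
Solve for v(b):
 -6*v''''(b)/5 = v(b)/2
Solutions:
 v(b) = (C1*sin(3^(3/4)*5^(1/4)*b/6) + C2*cos(3^(3/4)*5^(1/4)*b/6))*exp(-3^(3/4)*5^(1/4)*b/6) + (C3*sin(3^(3/4)*5^(1/4)*b/6) + C4*cos(3^(3/4)*5^(1/4)*b/6))*exp(3^(3/4)*5^(1/4)*b/6)


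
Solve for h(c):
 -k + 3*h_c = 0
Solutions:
 h(c) = C1 + c*k/3


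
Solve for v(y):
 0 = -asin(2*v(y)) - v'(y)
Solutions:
 Integral(1/asin(2*_y), (_y, v(y))) = C1 - y


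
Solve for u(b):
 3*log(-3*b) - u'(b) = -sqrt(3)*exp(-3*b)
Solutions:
 u(b) = C1 + 3*b*log(-b) + 3*b*(-1 + log(3)) - sqrt(3)*exp(-3*b)/3


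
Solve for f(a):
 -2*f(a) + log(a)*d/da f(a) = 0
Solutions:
 f(a) = C1*exp(2*li(a))


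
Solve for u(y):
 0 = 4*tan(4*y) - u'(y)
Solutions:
 u(y) = C1 - log(cos(4*y))


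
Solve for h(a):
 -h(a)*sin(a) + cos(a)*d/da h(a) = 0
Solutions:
 h(a) = C1/cos(a)


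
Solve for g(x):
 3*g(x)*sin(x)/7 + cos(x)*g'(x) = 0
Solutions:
 g(x) = C1*cos(x)^(3/7)


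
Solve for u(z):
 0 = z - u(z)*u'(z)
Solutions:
 u(z) = -sqrt(C1 + z^2)
 u(z) = sqrt(C1 + z^2)


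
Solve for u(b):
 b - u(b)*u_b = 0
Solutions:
 u(b) = -sqrt(C1 + b^2)
 u(b) = sqrt(C1 + b^2)


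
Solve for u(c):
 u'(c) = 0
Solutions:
 u(c) = C1


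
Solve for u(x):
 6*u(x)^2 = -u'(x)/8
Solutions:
 u(x) = 1/(C1 + 48*x)


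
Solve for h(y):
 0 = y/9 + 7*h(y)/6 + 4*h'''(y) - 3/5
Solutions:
 h(y) = C3*exp(-3^(2/3)*7^(1/3)*y/6) - 2*y/21 + (C1*sin(3^(1/6)*7^(1/3)*y/4) + C2*cos(3^(1/6)*7^(1/3)*y/4))*exp(3^(2/3)*7^(1/3)*y/12) + 18/35


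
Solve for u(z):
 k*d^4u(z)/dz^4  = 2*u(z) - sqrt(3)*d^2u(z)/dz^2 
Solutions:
 u(z) = C1*exp(-sqrt(2)*z*sqrt((-sqrt(8*k + 3) - sqrt(3))/k)/2) + C2*exp(sqrt(2)*z*sqrt((-sqrt(8*k + 3) - sqrt(3))/k)/2) + C3*exp(-sqrt(2)*z*sqrt((sqrt(8*k + 3) - sqrt(3))/k)/2) + C4*exp(sqrt(2)*z*sqrt((sqrt(8*k + 3) - sqrt(3))/k)/2)


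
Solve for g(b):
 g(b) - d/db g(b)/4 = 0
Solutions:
 g(b) = C1*exp(4*b)


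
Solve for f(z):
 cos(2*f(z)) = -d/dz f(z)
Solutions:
 f(z) = -asin((C1 + exp(4*z))/(C1 - exp(4*z)))/2 + pi/2
 f(z) = asin((C1 + exp(4*z))/(C1 - exp(4*z)))/2


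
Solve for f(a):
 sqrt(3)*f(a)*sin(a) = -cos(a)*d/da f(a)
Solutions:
 f(a) = C1*cos(a)^(sqrt(3))


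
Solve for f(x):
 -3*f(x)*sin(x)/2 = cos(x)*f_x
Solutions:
 f(x) = C1*cos(x)^(3/2)


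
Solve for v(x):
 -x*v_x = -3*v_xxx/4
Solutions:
 v(x) = C1 + Integral(C2*airyai(6^(2/3)*x/3) + C3*airybi(6^(2/3)*x/3), x)


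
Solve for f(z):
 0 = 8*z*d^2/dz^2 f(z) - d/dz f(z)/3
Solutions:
 f(z) = C1 + C2*z^(25/24)


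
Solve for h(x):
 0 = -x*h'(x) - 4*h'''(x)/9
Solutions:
 h(x) = C1 + Integral(C2*airyai(-2^(1/3)*3^(2/3)*x/2) + C3*airybi(-2^(1/3)*3^(2/3)*x/2), x)


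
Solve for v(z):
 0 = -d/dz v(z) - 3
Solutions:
 v(z) = C1 - 3*z


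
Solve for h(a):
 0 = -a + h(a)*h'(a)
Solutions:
 h(a) = -sqrt(C1 + a^2)
 h(a) = sqrt(C1 + a^2)


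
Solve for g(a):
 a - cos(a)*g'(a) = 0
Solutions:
 g(a) = C1 + Integral(a/cos(a), a)


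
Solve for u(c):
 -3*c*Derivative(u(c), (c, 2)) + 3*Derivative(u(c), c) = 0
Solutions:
 u(c) = C1 + C2*c^2


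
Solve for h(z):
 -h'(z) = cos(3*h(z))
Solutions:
 h(z) = -asin((C1 + exp(6*z))/(C1 - exp(6*z)))/3 + pi/3
 h(z) = asin((C1 + exp(6*z))/(C1 - exp(6*z)))/3


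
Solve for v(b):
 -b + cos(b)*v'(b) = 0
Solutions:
 v(b) = C1 + Integral(b/cos(b), b)


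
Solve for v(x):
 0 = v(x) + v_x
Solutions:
 v(x) = C1*exp(-x)


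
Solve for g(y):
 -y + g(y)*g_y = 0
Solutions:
 g(y) = -sqrt(C1 + y^2)
 g(y) = sqrt(C1 + y^2)


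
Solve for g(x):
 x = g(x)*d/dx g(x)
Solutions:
 g(x) = -sqrt(C1 + x^2)
 g(x) = sqrt(C1 + x^2)


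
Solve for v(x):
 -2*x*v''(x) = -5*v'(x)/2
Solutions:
 v(x) = C1 + C2*x^(9/4)


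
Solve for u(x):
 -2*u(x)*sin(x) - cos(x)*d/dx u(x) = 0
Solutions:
 u(x) = C1*cos(x)^2


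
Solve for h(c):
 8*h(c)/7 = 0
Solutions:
 h(c) = 0


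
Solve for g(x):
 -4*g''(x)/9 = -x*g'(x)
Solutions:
 g(x) = C1 + C2*erfi(3*sqrt(2)*x/4)


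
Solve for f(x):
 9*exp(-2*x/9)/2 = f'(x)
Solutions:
 f(x) = C1 - 81*exp(-2*x/9)/4


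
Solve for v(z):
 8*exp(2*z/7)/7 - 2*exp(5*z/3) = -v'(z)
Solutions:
 v(z) = C1 - 4*exp(2*z/7) + 6*exp(5*z/3)/5


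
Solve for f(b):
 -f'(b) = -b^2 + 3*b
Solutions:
 f(b) = C1 + b^3/3 - 3*b^2/2


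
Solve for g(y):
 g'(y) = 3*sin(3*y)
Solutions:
 g(y) = C1 - cos(3*y)


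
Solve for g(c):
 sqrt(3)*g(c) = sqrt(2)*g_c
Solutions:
 g(c) = C1*exp(sqrt(6)*c/2)


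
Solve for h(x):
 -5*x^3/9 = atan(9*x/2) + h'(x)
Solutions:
 h(x) = C1 - 5*x^4/36 - x*atan(9*x/2) + log(81*x^2 + 4)/9


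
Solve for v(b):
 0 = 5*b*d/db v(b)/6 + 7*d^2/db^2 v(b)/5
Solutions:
 v(b) = C1 + C2*erf(5*sqrt(21)*b/42)


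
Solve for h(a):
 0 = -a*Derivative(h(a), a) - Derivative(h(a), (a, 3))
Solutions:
 h(a) = C1 + Integral(C2*airyai(-a) + C3*airybi(-a), a)


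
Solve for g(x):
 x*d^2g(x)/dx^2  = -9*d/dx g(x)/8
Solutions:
 g(x) = C1 + C2/x^(1/8)


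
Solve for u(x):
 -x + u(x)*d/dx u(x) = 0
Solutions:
 u(x) = -sqrt(C1 + x^2)
 u(x) = sqrt(C1 + x^2)


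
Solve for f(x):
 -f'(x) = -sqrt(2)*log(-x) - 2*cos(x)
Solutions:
 f(x) = C1 + sqrt(2)*x*(log(-x) - 1) + 2*sin(x)


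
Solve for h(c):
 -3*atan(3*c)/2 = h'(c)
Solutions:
 h(c) = C1 - 3*c*atan(3*c)/2 + log(9*c^2 + 1)/4


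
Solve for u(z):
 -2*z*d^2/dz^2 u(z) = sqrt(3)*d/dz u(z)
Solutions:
 u(z) = C1 + C2*z^(1 - sqrt(3)/2)


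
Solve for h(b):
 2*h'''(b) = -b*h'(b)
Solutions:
 h(b) = C1 + Integral(C2*airyai(-2^(2/3)*b/2) + C3*airybi(-2^(2/3)*b/2), b)


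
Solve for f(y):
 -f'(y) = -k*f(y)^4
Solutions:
 f(y) = (-1/(C1 + 3*k*y))^(1/3)
 f(y) = (-1/(C1 + k*y))^(1/3)*(-3^(2/3) - 3*3^(1/6)*I)/6
 f(y) = (-1/(C1 + k*y))^(1/3)*(-3^(2/3) + 3*3^(1/6)*I)/6


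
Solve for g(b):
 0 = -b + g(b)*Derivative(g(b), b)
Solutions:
 g(b) = -sqrt(C1 + b^2)
 g(b) = sqrt(C1 + b^2)


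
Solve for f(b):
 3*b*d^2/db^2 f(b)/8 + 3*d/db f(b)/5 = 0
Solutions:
 f(b) = C1 + C2/b^(3/5)


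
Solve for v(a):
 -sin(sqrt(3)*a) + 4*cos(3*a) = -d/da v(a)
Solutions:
 v(a) = C1 - 4*sin(3*a)/3 - sqrt(3)*cos(sqrt(3)*a)/3


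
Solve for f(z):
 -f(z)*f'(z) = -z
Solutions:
 f(z) = -sqrt(C1 + z^2)
 f(z) = sqrt(C1 + z^2)


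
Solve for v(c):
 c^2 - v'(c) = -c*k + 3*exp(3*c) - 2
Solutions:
 v(c) = C1 + c^3/3 + c^2*k/2 + 2*c - exp(3*c)


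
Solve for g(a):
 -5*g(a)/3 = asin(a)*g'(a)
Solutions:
 g(a) = C1*exp(-5*Integral(1/asin(a), a)/3)


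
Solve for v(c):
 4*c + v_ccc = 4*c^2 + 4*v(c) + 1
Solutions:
 v(c) = C3*exp(2^(2/3)*c) - c^2 + c + (C1*sin(2^(2/3)*sqrt(3)*c/2) + C2*cos(2^(2/3)*sqrt(3)*c/2))*exp(-2^(2/3)*c/2) - 1/4


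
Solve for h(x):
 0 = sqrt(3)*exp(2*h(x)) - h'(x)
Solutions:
 h(x) = log(-sqrt(-1/(C1 + sqrt(3)*x))) - log(2)/2
 h(x) = log(-1/(C1 + sqrt(3)*x))/2 - log(2)/2


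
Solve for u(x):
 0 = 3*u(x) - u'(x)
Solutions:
 u(x) = C1*exp(3*x)


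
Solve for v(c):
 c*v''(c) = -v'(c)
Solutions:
 v(c) = C1 + C2*log(c)


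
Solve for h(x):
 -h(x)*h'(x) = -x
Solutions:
 h(x) = -sqrt(C1 + x^2)
 h(x) = sqrt(C1 + x^2)


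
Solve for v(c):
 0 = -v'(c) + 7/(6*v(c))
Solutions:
 v(c) = -sqrt(C1 + 21*c)/3
 v(c) = sqrt(C1 + 21*c)/3


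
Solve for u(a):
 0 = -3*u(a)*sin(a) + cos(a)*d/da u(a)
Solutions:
 u(a) = C1/cos(a)^3


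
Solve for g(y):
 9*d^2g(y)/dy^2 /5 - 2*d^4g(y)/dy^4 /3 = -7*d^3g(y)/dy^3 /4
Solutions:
 g(y) = C1 + C2*y + C3*exp(3*y*(35 - sqrt(3145))/80) + C4*exp(3*y*(35 + sqrt(3145))/80)


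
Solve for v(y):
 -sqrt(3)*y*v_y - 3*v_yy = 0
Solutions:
 v(y) = C1 + C2*erf(sqrt(2)*3^(3/4)*y/6)


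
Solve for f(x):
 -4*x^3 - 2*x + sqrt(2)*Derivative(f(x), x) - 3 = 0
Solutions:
 f(x) = C1 + sqrt(2)*x^4/2 + sqrt(2)*x^2/2 + 3*sqrt(2)*x/2


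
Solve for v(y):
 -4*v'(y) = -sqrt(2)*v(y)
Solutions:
 v(y) = C1*exp(sqrt(2)*y/4)


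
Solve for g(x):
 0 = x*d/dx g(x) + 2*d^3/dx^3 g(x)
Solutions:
 g(x) = C1 + Integral(C2*airyai(-2^(2/3)*x/2) + C3*airybi(-2^(2/3)*x/2), x)


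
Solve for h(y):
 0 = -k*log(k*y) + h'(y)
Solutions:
 h(y) = C1 + k*y*log(k*y) - k*y


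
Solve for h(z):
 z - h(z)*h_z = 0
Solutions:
 h(z) = -sqrt(C1 + z^2)
 h(z) = sqrt(C1 + z^2)


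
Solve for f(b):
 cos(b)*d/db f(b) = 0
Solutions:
 f(b) = C1


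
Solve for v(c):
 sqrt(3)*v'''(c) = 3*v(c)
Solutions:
 v(c) = C3*exp(3^(1/6)*c) + (C1*sin(3^(2/3)*c/2) + C2*cos(3^(2/3)*c/2))*exp(-3^(1/6)*c/2)


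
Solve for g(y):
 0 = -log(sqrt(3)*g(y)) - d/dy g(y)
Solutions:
 2*Integral(1/(2*log(_y) + log(3)), (_y, g(y))) = C1 - y


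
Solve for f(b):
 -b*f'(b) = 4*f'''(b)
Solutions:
 f(b) = C1 + Integral(C2*airyai(-2^(1/3)*b/2) + C3*airybi(-2^(1/3)*b/2), b)


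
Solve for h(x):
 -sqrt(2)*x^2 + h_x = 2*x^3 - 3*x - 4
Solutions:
 h(x) = C1 + x^4/2 + sqrt(2)*x^3/3 - 3*x^2/2 - 4*x


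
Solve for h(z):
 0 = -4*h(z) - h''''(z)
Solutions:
 h(z) = (C1*sin(z) + C2*cos(z))*exp(-z) + (C3*sin(z) + C4*cos(z))*exp(z)


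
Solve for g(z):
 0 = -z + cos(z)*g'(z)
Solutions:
 g(z) = C1 + Integral(z/cos(z), z)


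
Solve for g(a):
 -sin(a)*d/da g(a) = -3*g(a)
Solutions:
 g(a) = C1*(cos(a) - 1)^(3/2)/(cos(a) + 1)^(3/2)


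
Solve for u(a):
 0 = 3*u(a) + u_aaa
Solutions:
 u(a) = C3*exp(-3^(1/3)*a) + (C1*sin(3^(5/6)*a/2) + C2*cos(3^(5/6)*a/2))*exp(3^(1/3)*a/2)


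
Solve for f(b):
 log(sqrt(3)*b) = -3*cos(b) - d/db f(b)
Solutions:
 f(b) = C1 - b*log(b) - b*log(3)/2 + b - 3*sin(b)


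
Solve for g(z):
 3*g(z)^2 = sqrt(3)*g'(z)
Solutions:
 g(z) = -1/(C1 + sqrt(3)*z)


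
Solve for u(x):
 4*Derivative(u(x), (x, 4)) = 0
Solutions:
 u(x) = C1 + C2*x + C3*x^2 + C4*x^3


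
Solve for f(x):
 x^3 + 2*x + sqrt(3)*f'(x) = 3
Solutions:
 f(x) = C1 - sqrt(3)*x^4/12 - sqrt(3)*x^2/3 + sqrt(3)*x


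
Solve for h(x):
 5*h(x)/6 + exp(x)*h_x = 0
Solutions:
 h(x) = C1*exp(5*exp(-x)/6)


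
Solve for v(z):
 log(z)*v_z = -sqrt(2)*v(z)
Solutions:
 v(z) = C1*exp(-sqrt(2)*li(z))


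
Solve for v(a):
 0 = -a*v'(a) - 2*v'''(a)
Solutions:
 v(a) = C1 + Integral(C2*airyai(-2^(2/3)*a/2) + C3*airybi(-2^(2/3)*a/2), a)


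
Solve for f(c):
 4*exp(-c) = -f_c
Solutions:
 f(c) = C1 + 4*exp(-c)


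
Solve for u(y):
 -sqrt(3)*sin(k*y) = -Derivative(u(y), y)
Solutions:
 u(y) = C1 - sqrt(3)*cos(k*y)/k


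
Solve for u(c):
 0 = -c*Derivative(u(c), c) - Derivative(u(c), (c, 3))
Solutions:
 u(c) = C1 + Integral(C2*airyai(-c) + C3*airybi(-c), c)


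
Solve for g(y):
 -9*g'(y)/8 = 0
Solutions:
 g(y) = C1


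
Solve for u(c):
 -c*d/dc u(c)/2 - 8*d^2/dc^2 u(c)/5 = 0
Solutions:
 u(c) = C1 + C2*erf(sqrt(10)*c/8)


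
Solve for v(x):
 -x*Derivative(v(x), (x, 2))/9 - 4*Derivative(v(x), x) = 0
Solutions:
 v(x) = C1 + C2/x^35


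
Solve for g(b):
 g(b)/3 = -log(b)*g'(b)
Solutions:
 g(b) = C1*exp(-li(b)/3)


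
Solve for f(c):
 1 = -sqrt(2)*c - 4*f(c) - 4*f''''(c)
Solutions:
 f(c) = -sqrt(2)*c/4 + (C1*sin(sqrt(2)*c/2) + C2*cos(sqrt(2)*c/2))*exp(-sqrt(2)*c/2) + (C3*sin(sqrt(2)*c/2) + C4*cos(sqrt(2)*c/2))*exp(sqrt(2)*c/2) - 1/4


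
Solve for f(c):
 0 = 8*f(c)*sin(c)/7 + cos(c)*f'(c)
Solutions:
 f(c) = C1*cos(c)^(8/7)


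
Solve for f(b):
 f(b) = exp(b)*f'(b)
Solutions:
 f(b) = C1*exp(-exp(-b))


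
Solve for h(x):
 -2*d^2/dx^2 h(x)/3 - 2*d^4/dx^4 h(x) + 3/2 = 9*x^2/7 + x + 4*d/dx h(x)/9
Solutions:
 h(x) = C1 + C2*exp(-x*(-(3 + sqrt(10))^(1/3) + (3 + sqrt(10))^(-1/3))/6)*sin(sqrt(3)*x*((3 + sqrt(10))^(-1/3) + (3 + sqrt(10))^(1/3))/6) + C3*exp(-x*(-(3 + sqrt(10))^(1/3) + (3 + sqrt(10))^(-1/3))/6)*cos(sqrt(3)*x*((3 + sqrt(10))^(-1/3) + (3 + sqrt(10))^(1/3))/6) + C4*exp(x*(-(3 + sqrt(10))^(1/3) + (3 + sqrt(10))^(-1/3))/3) - 27*x^3/28 + 45*x^2/14 - 351*x/56


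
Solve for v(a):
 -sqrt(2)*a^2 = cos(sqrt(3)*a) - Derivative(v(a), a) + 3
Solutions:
 v(a) = C1 + sqrt(2)*a^3/3 + 3*a + sqrt(3)*sin(sqrt(3)*a)/3


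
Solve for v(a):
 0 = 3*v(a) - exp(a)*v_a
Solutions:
 v(a) = C1*exp(-3*exp(-a))


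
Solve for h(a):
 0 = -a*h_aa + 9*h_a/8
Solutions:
 h(a) = C1 + C2*a^(17/8)


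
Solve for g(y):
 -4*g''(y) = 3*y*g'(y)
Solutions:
 g(y) = C1 + C2*erf(sqrt(6)*y/4)


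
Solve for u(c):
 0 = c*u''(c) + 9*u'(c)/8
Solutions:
 u(c) = C1 + C2/c^(1/8)


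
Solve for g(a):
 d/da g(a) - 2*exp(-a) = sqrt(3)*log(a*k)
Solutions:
 g(a) = C1 + sqrt(3)*a*log(a*k) - sqrt(3)*a - 2*exp(-a)


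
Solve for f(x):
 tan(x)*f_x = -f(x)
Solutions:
 f(x) = C1/sin(x)


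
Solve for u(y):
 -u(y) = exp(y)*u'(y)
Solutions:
 u(y) = C1*exp(exp(-y))


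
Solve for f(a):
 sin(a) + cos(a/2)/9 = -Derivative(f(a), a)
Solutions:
 f(a) = C1 - 2*sin(a/2)/9 + cos(a)


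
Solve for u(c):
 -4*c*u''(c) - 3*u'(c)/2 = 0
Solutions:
 u(c) = C1 + C2*c^(5/8)


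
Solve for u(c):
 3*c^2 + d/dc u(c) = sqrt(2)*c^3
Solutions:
 u(c) = C1 + sqrt(2)*c^4/4 - c^3


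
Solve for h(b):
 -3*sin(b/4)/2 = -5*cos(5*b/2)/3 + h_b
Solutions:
 h(b) = C1 + 2*sin(5*b/2)/3 + 6*cos(b/4)


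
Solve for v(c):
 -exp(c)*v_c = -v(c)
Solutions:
 v(c) = C1*exp(-exp(-c))


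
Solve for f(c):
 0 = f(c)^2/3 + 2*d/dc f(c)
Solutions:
 f(c) = 6/(C1 + c)


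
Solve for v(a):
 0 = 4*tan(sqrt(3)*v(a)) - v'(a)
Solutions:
 v(a) = sqrt(3)*(pi - asin(C1*exp(4*sqrt(3)*a)))/3
 v(a) = sqrt(3)*asin(C1*exp(4*sqrt(3)*a))/3


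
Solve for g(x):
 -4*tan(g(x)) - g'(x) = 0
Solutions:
 g(x) = pi - asin(C1*exp(-4*x))
 g(x) = asin(C1*exp(-4*x))


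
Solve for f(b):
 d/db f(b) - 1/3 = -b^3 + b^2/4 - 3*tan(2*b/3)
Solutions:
 f(b) = C1 - b^4/4 + b^3/12 + b/3 + 9*log(cos(2*b/3))/2


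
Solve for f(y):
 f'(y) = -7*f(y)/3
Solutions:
 f(y) = C1*exp(-7*y/3)


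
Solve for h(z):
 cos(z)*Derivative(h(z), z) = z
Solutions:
 h(z) = C1 + Integral(z/cos(z), z)


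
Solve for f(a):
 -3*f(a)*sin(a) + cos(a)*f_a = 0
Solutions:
 f(a) = C1/cos(a)^3


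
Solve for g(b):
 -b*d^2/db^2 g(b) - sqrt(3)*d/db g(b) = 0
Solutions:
 g(b) = C1 + C2*b^(1 - sqrt(3))


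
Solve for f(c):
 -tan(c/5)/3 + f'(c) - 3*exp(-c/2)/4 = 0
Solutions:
 f(c) = C1 + 5*log(tan(c/5)^2 + 1)/6 - 3*exp(-c/2)/2


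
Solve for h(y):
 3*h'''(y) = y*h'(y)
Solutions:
 h(y) = C1 + Integral(C2*airyai(3^(2/3)*y/3) + C3*airybi(3^(2/3)*y/3), y)


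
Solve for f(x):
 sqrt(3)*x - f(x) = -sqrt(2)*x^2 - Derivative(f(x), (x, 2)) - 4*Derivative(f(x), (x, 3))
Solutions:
 f(x) = C1*exp(-x*((12*sqrt(321) + 215)^(-1/3) + 2 + (12*sqrt(321) + 215)^(1/3))/24)*sin(sqrt(3)*x*(-(12*sqrt(321) + 215)^(1/3) + (12*sqrt(321) + 215)^(-1/3))/24) + C2*exp(-x*((12*sqrt(321) + 215)^(-1/3) + 2 + (12*sqrt(321) + 215)^(1/3))/24)*cos(sqrt(3)*x*(-(12*sqrt(321) + 215)^(1/3) + (12*sqrt(321) + 215)^(-1/3))/24) + C3*exp(x*(-1 + (12*sqrt(321) + 215)^(-1/3) + (12*sqrt(321) + 215)^(1/3))/12) + sqrt(2)*x^2 + sqrt(3)*x + 2*sqrt(2)


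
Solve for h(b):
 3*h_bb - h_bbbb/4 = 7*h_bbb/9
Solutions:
 h(b) = C1 + C2*b + C3*exp(2*b*(-7 + 2*sqrt(73))/9) + C4*exp(-2*b*(7 + 2*sqrt(73))/9)


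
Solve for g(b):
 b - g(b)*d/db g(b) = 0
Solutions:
 g(b) = -sqrt(C1 + b^2)
 g(b) = sqrt(C1 + b^2)


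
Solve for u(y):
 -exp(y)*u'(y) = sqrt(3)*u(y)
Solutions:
 u(y) = C1*exp(sqrt(3)*exp(-y))


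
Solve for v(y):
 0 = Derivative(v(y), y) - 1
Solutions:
 v(y) = C1 + y


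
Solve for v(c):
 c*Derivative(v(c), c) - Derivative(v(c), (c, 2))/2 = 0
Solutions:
 v(c) = C1 + C2*erfi(c)


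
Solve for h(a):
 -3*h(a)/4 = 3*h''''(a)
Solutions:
 h(a) = (C1*sin(a/2) + C2*cos(a/2))*exp(-a/2) + (C3*sin(a/2) + C4*cos(a/2))*exp(a/2)


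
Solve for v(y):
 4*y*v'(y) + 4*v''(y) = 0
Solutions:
 v(y) = C1 + C2*erf(sqrt(2)*y/2)


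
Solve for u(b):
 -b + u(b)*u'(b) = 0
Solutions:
 u(b) = -sqrt(C1 + b^2)
 u(b) = sqrt(C1 + b^2)


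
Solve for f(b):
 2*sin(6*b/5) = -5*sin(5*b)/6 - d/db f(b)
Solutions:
 f(b) = C1 + 5*cos(6*b/5)/3 + cos(5*b)/6


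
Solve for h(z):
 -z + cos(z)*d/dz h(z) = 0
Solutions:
 h(z) = C1 + Integral(z/cos(z), z)


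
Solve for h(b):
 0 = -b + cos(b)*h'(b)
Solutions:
 h(b) = C1 + Integral(b/cos(b), b)


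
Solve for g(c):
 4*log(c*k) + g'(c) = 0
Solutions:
 g(c) = C1 - 4*c*log(c*k) + 4*c


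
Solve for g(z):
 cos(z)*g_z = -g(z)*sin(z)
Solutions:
 g(z) = C1*cos(z)


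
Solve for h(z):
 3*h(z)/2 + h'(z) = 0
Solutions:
 h(z) = C1*exp(-3*z/2)


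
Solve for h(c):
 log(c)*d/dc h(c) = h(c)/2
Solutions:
 h(c) = C1*exp(li(c)/2)


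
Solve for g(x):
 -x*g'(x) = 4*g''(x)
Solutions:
 g(x) = C1 + C2*erf(sqrt(2)*x/4)


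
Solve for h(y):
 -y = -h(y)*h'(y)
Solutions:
 h(y) = -sqrt(C1 + y^2)
 h(y) = sqrt(C1 + y^2)


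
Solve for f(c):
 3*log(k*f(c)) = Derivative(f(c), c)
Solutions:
 li(k*f(c))/k = C1 + 3*c


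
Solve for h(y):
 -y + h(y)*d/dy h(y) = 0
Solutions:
 h(y) = -sqrt(C1 + y^2)
 h(y) = sqrt(C1 + y^2)


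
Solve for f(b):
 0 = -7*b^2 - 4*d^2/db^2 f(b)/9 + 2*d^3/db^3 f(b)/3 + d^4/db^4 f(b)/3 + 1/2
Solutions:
 f(b) = C1 + C2*b + C3*exp(-b*(1 + sqrt(21)/3)) + C4*exp(b*(-1 + sqrt(21)/3)) - 21*b^4/16 - 63*b^3/8 - 747*b^2/16


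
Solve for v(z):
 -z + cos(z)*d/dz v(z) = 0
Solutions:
 v(z) = C1 + Integral(z/cos(z), z)


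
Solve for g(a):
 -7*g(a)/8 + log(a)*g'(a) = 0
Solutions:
 g(a) = C1*exp(7*li(a)/8)


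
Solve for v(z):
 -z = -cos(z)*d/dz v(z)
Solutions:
 v(z) = C1 + Integral(z/cos(z), z)


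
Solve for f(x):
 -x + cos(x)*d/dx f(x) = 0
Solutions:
 f(x) = C1 + Integral(x/cos(x), x)


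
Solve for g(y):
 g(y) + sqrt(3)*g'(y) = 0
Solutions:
 g(y) = C1*exp(-sqrt(3)*y/3)


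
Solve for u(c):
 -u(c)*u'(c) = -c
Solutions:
 u(c) = -sqrt(C1 + c^2)
 u(c) = sqrt(C1 + c^2)


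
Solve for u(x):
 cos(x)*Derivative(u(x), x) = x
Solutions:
 u(x) = C1 + Integral(x/cos(x), x)


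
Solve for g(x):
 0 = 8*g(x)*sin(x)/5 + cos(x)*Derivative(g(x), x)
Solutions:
 g(x) = C1*cos(x)^(8/5)


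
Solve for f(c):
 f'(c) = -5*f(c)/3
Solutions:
 f(c) = C1*exp(-5*c/3)


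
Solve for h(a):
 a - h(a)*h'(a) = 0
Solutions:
 h(a) = -sqrt(C1 + a^2)
 h(a) = sqrt(C1 + a^2)


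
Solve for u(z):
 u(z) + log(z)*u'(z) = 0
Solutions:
 u(z) = C1*exp(-li(z))


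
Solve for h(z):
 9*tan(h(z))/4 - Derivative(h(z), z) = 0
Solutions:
 h(z) = pi - asin(C1*exp(9*z/4))
 h(z) = asin(C1*exp(9*z/4))


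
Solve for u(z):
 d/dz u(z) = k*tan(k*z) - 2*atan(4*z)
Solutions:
 u(z) = C1 + k*Piecewise((-log(cos(k*z))/k, Ne(k, 0)), (0, True)) - 2*z*atan(4*z) + log(16*z^2 + 1)/4


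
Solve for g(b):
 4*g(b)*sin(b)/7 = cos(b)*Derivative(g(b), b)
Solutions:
 g(b) = C1/cos(b)^(4/7)


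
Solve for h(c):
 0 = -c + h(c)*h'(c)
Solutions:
 h(c) = -sqrt(C1 + c^2)
 h(c) = sqrt(C1 + c^2)


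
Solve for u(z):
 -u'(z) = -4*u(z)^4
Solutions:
 u(z) = (-1/(C1 + 12*z))^(1/3)
 u(z) = (-1/(C1 + 4*z))^(1/3)*(-3^(2/3) - 3*3^(1/6)*I)/6
 u(z) = (-1/(C1 + 4*z))^(1/3)*(-3^(2/3) + 3*3^(1/6)*I)/6


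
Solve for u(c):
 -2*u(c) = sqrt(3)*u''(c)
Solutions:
 u(c) = C1*sin(sqrt(2)*3^(3/4)*c/3) + C2*cos(sqrt(2)*3^(3/4)*c/3)


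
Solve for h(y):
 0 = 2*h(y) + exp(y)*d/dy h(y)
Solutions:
 h(y) = C1*exp(2*exp(-y))


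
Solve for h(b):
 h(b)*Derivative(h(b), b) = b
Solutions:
 h(b) = -sqrt(C1 + b^2)
 h(b) = sqrt(C1 + b^2)


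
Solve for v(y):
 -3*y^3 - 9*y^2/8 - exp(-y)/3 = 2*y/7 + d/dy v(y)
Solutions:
 v(y) = C1 - 3*y^4/4 - 3*y^3/8 - y^2/7 + exp(-y)/3


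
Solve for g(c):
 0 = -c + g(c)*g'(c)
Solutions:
 g(c) = -sqrt(C1 + c^2)
 g(c) = sqrt(C1 + c^2)


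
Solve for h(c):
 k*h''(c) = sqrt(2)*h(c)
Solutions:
 h(c) = C1*exp(-2^(1/4)*c*sqrt(1/k)) + C2*exp(2^(1/4)*c*sqrt(1/k))


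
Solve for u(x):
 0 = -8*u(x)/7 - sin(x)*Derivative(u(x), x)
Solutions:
 u(x) = C1*(cos(x) + 1)^(4/7)/(cos(x) - 1)^(4/7)


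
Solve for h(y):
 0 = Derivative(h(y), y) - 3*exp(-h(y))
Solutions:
 h(y) = log(C1 + 3*y)


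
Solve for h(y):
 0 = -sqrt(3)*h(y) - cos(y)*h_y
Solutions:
 h(y) = C1*(sin(y) - 1)^(sqrt(3)/2)/(sin(y) + 1)^(sqrt(3)/2)


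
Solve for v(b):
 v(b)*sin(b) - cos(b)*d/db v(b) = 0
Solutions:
 v(b) = C1/cos(b)


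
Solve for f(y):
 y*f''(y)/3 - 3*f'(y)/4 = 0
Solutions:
 f(y) = C1 + C2*y^(13/4)


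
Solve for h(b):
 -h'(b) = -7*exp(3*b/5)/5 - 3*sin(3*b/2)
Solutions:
 h(b) = C1 + 7*exp(3*b/5)/3 - 2*cos(3*b/2)


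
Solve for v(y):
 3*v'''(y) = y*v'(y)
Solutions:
 v(y) = C1 + Integral(C2*airyai(3^(2/3)*y/3) + C3*airybi(3^(2/3)*y/3), y)


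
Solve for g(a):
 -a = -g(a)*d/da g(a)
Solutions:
 g(a) = -sqrt(C1 + a^2)
 g(a) = sqrt(C1 + a^2)


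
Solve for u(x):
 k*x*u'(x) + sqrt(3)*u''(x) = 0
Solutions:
 u(x) = Piecewise((-sqrt(2)*3^(1/4)*sqrt(pi)*C1*erf(sqrt(2)*3^(3/4)*sqrt(k)*x/6)/(2*sqrt(k)) - C2, (k > 0) | (k < 0)), (-C1*x - C2, True))


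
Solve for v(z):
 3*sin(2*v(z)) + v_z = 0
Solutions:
 v(z) = pi - acos((-C1 - exp(12*z))/(C1 - exp(12*z)))/2
 v(z) = acos((-C1 - exp(12*z))/(C1 - exp(12*z)))/2


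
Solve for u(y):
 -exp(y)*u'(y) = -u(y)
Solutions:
 u(y) = C1*exp(-exp(-y))


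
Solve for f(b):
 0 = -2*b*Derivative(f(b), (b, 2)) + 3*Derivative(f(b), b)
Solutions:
 f(b) = C1 + C2*b^(5/2)


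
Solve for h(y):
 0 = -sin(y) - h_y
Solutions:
 h(y) = C1 + cos(y)


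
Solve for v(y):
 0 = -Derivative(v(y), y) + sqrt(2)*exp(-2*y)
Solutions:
 v(y) = C1 - sqrt(2)*exp(-2*y)/2


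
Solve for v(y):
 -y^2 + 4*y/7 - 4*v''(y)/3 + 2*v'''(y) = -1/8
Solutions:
 v(y) = C1 + C2*y + C3*exp(2*y/3) - y^4/16 - 17*y^3/56 - 591*y^2/448


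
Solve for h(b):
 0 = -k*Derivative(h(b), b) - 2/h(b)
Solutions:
 h(b) = -sqrt(C1 - 4*b/k)
 h(b) = sqrt(C1 - 4*b/k)


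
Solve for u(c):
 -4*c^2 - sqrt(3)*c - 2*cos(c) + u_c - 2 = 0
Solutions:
 u(c) = C1 + 4*c^3/3 + sqrt(3)*c^2/2 + 2*c + 2*sin(c)


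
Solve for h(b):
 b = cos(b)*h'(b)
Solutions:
 h(b) = C1 + Integral(b/cos(b), b)


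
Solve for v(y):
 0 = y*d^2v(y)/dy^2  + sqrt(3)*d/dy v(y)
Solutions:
 v(y) = C1 + C2*y^(1 - sqrt(3))


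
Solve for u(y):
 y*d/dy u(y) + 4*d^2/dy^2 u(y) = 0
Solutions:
 u(y) = C1 + C2*erf(sqrt(2)*y/4)


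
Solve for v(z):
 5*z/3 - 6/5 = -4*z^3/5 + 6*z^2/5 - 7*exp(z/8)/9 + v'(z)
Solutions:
 v(z) = C1 + z^4/5 - 2*z^3/5 + 5*z^2/6 - 6*z/5 + 56*exp(z/8)/9


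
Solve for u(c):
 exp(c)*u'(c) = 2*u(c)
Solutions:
 u(c) = C1*exp(-2*exp(-c))


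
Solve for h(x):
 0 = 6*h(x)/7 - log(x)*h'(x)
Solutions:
 h(x) = C1*exp(6*li(x)/7)


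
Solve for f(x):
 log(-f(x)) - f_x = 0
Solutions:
 -li(-f(x)) = C1 + x


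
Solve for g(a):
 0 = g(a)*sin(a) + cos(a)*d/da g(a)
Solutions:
 g(a) = C1*cos(a)


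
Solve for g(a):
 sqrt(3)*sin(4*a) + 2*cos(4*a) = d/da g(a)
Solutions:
 g(a) = C1 + sin(4*a)/2 - sqrt(3)*cos(4*a)/4


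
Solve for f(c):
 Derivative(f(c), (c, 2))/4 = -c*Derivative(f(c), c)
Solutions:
 f(c) = C1 + C2*erf(sqrt(2)*c)


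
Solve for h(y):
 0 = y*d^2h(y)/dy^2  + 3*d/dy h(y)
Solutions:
 h(y) = C1 + C2/y^2


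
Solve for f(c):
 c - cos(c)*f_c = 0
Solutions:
 f(c) = C1 + Integral(c/cos(c), c)


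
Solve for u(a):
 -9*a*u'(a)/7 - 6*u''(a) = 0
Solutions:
 u(a) = C1 + C2*erf(sqrt(21)*a/14)


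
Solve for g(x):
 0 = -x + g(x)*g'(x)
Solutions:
 g(x) = -sqrt(C1 + x^2)
 g(x) = sqrt(C1 + x^2)


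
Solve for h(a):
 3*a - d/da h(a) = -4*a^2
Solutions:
 h(a) = C1 + 4*a^3/3 + 3*a^2/2


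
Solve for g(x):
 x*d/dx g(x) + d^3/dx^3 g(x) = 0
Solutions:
 g(x) = C1 + Integral(C2*airyai(-x) + C3*airybi(-x), x)


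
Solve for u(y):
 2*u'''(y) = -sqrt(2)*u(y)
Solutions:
 u(y) = C3*exp(-2^(5/6)*y/2) + (C1*sin(2^(5/6)*sqrt(3)*y/4) + C2*cos(2^(5/6)*sqrt(3)*y/4))*exp(2^(5/6)*y/4)


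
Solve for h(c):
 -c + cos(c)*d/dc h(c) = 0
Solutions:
 h(c) = C1 + Integral(c/cos(c), c)


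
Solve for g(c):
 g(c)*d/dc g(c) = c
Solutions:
 g(c) = -sqrt(C1 + c^2)
 g(c) = sqrt(C1 + c^2)


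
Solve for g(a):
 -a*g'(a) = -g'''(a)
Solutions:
 g(a) = C1 + Integral(C2*airyai(a) + C3*airybi(a), a)


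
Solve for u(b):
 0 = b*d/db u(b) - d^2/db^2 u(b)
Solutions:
 u(b) = C1 + C2*erfi(sqrt(2)*b/2)


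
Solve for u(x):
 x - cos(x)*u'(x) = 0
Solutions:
 u(x) = C1 + Integral(x/cos(x), x)


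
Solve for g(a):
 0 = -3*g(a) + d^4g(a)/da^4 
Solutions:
 g(a) = C1*exp(-3^(1/4)*a) + C2*exp(3^(1/4)*a) + C3*sin(3^(1/4)*a) + C4*cos(3^(1/4)*a)


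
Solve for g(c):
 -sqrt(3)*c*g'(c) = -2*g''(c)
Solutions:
 g(c) = C1 + C2*erfi(3^(1/4)*c/2)


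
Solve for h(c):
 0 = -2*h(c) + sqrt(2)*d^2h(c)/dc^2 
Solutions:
 h(c) = C1*exp(-2^(1/4)*c) + C2*exp(2^(1/4)*c)


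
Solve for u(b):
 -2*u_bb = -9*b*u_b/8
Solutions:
 u(b) = C1 + C2*erfi(3*sqrt(2)*b/8)


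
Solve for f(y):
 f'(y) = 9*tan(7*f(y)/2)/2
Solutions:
 f(y) = -2*asin(C1*exp(63*y/4))/7 + 2*pi/7
 f(y) = 2*asin(C1*exp(63*y/4))/7


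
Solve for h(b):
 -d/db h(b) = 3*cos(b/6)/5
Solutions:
 h(b) = C1 - 18*sin(b/6)/5


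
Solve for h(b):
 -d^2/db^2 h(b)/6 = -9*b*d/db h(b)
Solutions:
 h(b) = C1 + C2*erfi(3*sqrt(3)*b)


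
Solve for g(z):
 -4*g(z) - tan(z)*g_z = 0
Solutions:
 g(z) = C1/sin(z)^4


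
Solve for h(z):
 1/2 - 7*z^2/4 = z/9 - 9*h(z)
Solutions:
 h(z) = 7*z^2/36 + z/81 - 1/18


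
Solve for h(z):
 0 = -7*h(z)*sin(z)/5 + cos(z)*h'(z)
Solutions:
 h(z) = C1/cos(z)^(7/5)


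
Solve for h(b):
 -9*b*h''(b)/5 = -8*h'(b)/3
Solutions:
 h(b) = C1 + C2*b^(67/27)


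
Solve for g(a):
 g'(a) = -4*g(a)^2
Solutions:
 g(a) = 1/(C1 + 4*a)


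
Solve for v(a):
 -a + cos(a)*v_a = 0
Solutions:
 v(a) = C1 + Integral(a/cos(a), a)


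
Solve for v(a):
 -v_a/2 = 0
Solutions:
 v(a) = C1


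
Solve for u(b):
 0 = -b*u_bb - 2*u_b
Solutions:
 u(b) = C1 + C2/b


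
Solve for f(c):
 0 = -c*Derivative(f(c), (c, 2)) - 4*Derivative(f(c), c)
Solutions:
 f(c) = C1 + C2/c^3


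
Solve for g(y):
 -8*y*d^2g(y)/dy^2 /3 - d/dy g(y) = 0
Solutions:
 g(y) = C1 + C2*y^(5/8)


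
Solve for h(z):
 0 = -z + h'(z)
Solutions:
 h(z) = C1 + z^2/2


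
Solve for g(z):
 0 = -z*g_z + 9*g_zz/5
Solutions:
 g(z) = C1 + C2*erfi(sqrt(10)*z/6)


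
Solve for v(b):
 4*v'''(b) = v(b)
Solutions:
 v(b) = C3*exp(2^(1/3)*b/2) + (C1*sin(2^(1/3)*sqrt(3)*b/4) + C2*cos(2^(1/3)*sqrt(3)*b/4))*exp(-2^(1/3)*b/4)


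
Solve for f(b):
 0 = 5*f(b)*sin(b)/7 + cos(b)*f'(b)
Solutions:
 f(b) = C1*cos(b)^(5/7)


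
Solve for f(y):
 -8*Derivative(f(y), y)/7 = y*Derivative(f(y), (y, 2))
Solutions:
 f(y) = C1 + C2/y^(1/7)
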